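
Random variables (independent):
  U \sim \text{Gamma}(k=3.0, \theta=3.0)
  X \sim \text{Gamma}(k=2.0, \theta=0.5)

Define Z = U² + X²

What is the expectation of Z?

E[Z] = E[U²] + E[X²]
E[U²] = Var(U) + E[U]² = 27 + 81 = 108
E[X²] = Var(X) + E[X]² = 0.5 + 1 = 1.5
E[Z] = 108 + 1.5 = 109.5

109.5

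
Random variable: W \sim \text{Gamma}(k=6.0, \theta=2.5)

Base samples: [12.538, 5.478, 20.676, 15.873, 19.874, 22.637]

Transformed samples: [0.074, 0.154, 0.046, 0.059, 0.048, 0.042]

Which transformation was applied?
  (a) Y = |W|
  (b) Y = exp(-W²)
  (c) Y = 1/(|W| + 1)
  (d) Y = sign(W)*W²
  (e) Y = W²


Checking option (c) Y = 1/(|W| + 1):
  W = 12.538 -> Y = 0.074 ✓
  W = 5.478 -> Y = 0.154 ✓
  W = 20.676 -> Y = 0.046 ✓
All samples match this transformation.

(c) 1/(|W| + 1)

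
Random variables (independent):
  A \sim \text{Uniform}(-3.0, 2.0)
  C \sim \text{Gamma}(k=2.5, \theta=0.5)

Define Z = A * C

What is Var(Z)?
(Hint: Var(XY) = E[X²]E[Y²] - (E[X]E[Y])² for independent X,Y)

Var(XY) = E[X²]E[Y²] - (E[X]E[Y])²
E[A] = -0.5, Var(A) = 2.0833333
E[C] = 1.25, Var(C) = 0.625
E[A²] = 2.0833333 + (-0.5)² = 2.3333333
E[C²] = 0.625 + 1.25² = 2.1875
Var(Z) = 2.3333333*2.1875 - (-0.5*1.25)²
= 5.1041667 - 0.390625 = 4.7135417

4.7135417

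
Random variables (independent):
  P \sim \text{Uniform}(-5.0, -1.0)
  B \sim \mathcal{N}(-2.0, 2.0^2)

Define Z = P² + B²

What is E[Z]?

E[Z] = E[P²] + E[B²]
E[P²] = Var(P) + E[P]² = 1.3333333 + 9 = 10.333333
E[B²] = Var(B) + E[B]² = 4 + 4 = 8
E[Z] = 10.333333 + 8 = 18.333333

18.333333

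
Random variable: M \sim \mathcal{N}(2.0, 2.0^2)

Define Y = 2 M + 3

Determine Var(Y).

For Y = aM + b: Var(Y) = a² * Var(M)
Var(M) = 2.0^2 = 4
Var(Y) = 2² * 4 = 4 * 4 = 16

16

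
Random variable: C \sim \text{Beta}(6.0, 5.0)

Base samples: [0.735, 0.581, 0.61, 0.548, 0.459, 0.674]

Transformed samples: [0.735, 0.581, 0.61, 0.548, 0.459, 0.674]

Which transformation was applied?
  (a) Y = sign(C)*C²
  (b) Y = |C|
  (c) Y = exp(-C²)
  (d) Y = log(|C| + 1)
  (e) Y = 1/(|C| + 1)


Checking option (b) Y = |C|:
  C = 0.735 -> Y = 0.735 ✓
  C = 0.581 -> Y = 0.581 ✓
  C = 0.61 -> Y = 0.61 ✓
All samples match this transformation.

(b) |C|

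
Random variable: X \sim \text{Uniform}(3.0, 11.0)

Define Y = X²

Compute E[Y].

E[X²] = Var(X) + (E[X])² = 5.3333333 + 49 = 54.333333

54.333333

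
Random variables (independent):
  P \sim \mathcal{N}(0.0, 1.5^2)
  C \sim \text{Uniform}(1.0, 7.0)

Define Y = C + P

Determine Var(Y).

For independent RVs: Var(aX + bY) = a²Var(X) + b²Var(Y)
Var(P) = 2.25
Var(C) = 3
Var(Y) = 1²*2.25 + 1²*3
= 1*2.25 + 1*3 = 5.25

5.25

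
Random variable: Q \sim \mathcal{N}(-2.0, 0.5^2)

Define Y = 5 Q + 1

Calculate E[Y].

For Y = 5Q + 1:
E[Y] = 5 * E[Q] + 1
E[Q] = -2.0 = -2
E[Y] = 5 * (-2) + 1 = -9

-9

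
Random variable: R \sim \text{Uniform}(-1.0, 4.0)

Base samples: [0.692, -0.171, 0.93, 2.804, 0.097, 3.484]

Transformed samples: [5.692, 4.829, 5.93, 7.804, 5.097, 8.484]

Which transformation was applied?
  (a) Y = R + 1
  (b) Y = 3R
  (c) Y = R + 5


Checking option (c) Y = R + 5:
  R = 0.692 -> Y = 5.692 ✓
  R = -0.171 -> Y = 4.829 ✓
  R = 0.93 -> Y = 5.93 ✓
All samples match this transformation.

(c) R + 5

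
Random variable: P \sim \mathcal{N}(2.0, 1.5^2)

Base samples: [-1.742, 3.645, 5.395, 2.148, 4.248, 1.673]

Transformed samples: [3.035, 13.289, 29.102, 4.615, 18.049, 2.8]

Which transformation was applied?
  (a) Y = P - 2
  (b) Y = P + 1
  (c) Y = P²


Checking option (c) Y = P²:
  P = -1.742 -> Y = 3.035 ✓
  P = 3.645 -> Y = 13.289 ✓
  P = 5.395 -> Y = 29.102 ✓
All samples match this transformation.

(c) P²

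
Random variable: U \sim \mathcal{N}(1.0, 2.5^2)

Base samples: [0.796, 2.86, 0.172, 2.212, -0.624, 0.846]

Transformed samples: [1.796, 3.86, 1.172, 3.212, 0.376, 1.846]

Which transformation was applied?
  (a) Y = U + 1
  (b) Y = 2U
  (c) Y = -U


Checking option (a) Y = U + 1:
  U = 0.796 -> Y = 1.796 ✓
  U = 2.86 -> Y = 3.86 ✓
  U = 0.172 -> Y = 1.172 ✓
All samples match this transformation.

(a) U + 1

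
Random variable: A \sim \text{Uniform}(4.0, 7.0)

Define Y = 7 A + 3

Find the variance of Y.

For Y = aA + b: Var(Y) = a² * Var(A)
Var(A) = (7 - 4)^2/12 = 0.75
Var(Y) = 7² * 0.75 = 49 * 0.75 = 36.75

36.75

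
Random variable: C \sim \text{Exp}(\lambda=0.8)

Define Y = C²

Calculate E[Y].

E[C²] = Var(C) + (E[C])² = 1.5625 + 1.5625 = 3.125

3.125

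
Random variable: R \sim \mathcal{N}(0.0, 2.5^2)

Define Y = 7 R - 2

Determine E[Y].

For Y = 7R - 2:
E[Y] = 7 * E[R] - 2
E[R] = 0.0 = 0
E[Y] = 7 * 0 - 2 = -2

-2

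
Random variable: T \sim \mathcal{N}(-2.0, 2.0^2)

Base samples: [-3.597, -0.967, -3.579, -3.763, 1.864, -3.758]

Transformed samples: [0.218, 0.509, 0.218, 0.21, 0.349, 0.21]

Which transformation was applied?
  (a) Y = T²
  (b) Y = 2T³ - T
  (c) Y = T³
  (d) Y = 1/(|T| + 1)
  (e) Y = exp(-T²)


Checking option (d) Y = 1/(|T| + 1):
  T = -3.597 -> Y = 0.218 ✓
  T = -0.967 -> Y = 0.509 ✓
  T = -3.579 -> Y = 0.218 ✓
All samples match this transformation.

(d) 1/(|T| + 1)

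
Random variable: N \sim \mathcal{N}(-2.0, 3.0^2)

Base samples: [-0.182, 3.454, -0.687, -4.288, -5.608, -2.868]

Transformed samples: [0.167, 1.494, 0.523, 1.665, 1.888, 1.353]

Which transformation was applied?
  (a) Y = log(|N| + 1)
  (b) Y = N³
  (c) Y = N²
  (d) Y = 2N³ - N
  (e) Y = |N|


Checking option (a) Y = log(|N| + 1):
  N = -0.182 -> Y = 0.167 ✓
  N = 3.454 -> Y = 1.494 ✓
  N = -0.687 -> Y = 0.523 ✓
All samples match this transformation.

(a) log(|N| + 1)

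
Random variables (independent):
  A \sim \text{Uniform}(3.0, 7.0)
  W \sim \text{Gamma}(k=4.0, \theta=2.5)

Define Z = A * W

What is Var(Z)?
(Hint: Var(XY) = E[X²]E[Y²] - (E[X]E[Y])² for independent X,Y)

Var(XY) = E[X²]E[Y²] - (E[X]E[Y])²
E[A] = 5, Var(A) = 1.3333333
E[W] = 10, Var(W) = 25
E[A²] = 1.3333333 + 5² = 26.333333
E[W²] = 25 + 10² = 125
Var(Z) = 26.333333*125 - (5*10)²
= 3291.6667 - 2500 = 791.66667

791.66667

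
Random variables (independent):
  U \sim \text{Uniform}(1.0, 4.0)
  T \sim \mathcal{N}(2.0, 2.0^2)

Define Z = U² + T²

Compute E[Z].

E[Z] = E[U²] + E[T²]
E[U²] = Var(U) + E[U]² = 0.75 + 6.25 = 7
E[T²] = Var(T) + E[T]² = 4 + 4 = 8
E[Z] = 7 + 8 = 15

15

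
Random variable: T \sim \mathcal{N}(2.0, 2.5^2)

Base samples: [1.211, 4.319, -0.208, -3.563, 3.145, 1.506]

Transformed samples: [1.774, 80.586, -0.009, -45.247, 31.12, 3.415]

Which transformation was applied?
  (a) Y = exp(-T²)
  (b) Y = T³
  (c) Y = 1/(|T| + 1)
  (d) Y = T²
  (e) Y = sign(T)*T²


Checking option (b) Y = T³:
  T = 1.211 -> Y = 1.774 ✓
  T = 4.319 -> Y = 80.586 ✓
  T = -0.208 -> Y = -0.009 ✓
All samples match this transformation.

(b) T³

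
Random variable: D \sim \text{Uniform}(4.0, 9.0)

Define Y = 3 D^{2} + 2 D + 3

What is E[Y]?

E[Y] = 3*E[D²] + 2*E[D] + 3
E[D] = 6.5
E[D²] = Var(D) + (E[D])² = 2.0833333 + 42.25 = 44.333333
E[Y] = 3*44.333333 + 2*6.5 + 3 = 149

149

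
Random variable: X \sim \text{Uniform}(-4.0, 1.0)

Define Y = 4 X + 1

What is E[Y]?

For Y = 4X + 1:
E[Y] = 4 * E[X] + 1
E[X] = (-4 + 1)/2 = -1.5
E[Y] = 4 * (-1.5) + 1 = -5

-5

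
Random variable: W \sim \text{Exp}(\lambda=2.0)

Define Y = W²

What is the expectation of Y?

E[W²] = Var(W) + (E[W])² = 0.25 + 0.25 = 0.5

0.5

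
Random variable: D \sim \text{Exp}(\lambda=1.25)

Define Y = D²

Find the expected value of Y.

Using E[X²] = Var(X) + (E[X])²:
E[D] = 0.8
Var(D) = 1/1.25^2 = 0.64
E[D²] = 0.64 + 0.8² = 0.64 + 0.64 = 1.28

1.28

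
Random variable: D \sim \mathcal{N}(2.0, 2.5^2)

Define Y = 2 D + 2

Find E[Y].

For Y = 2D + 2:
E[Y] = 2 * E[D] + 2
E[D] = 2.0 = 2
E[Y] = 2 * 2 + 2 = 6

6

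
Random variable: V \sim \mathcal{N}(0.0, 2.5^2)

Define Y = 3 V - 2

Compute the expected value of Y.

For Y = 3V - 2:
E[Y] = 3 * E[V] - 2
E[V] = 0.0 = 0
E[Y] = 3 * 0 - 2 = -2

-2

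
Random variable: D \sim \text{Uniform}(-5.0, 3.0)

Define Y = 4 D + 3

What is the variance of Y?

For Y = aD + b: Var(Y) = a² * Var(D)
Var(D) = (3 + 5)^2/12 = 5.3333333
Var(Y) = 4² * 5.3333333 = 16 * 5.3333333 = 85.333333

85.333333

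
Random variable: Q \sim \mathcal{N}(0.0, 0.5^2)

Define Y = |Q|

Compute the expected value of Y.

For X ~ N(0, 0.5²), E[|X|] = sigma * sqrt(2/pi)
= 0.5 * sqrt(2/pi) = 0.39894228

0.39894228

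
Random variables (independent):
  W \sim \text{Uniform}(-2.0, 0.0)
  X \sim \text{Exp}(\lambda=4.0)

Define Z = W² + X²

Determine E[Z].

E[Z] = E[W²] + E[X²]
E[W²] = Var(W) + E[W]² = 0.33333333 + 1 = 1.3333333
E[X²] = Var(X) + E[X]² = 0.0625 + 0.0625 = 0.125
E[Z] = 1.3333333 + 0.125 = 1.4583333

1.4583333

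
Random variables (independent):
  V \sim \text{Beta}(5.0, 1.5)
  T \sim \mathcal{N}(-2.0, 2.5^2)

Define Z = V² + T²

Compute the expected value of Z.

E[Z] = E[V²] + E[T²]
E[V²] = Var(V) + E[V]² = 0.023668639 + 0.59171598 = 0.61538462
E[T²] = Var(T) + E[T]² = 6.25 + 4 = 10.25
E[Z] = 0.61538462 + 10.25 = 10.865385

10.865385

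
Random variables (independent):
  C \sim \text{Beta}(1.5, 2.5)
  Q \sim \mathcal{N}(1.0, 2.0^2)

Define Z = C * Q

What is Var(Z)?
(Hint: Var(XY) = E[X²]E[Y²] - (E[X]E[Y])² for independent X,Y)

Var(XY) = E[X²]E[Y²] - (E[X]E[Y])²
E[C] = 0.375, Var(C) = 0.046875
E[Q] = 1, Var(Q) = 4
E[C²] = 0.046875 + 0.375² = 0.1875
E[Q²] = 4 + 1² = 5
Var(Z) = 0.1875*5 - (0.375*1)²
= 0.9375 - 0.140625 = 0.796875

0.796875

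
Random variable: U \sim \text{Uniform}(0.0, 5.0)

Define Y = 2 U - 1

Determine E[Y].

For Y = 2U - 1:
E[Y] = 2 * E[U] - 1
E[U] = (0 + 5)/2 = 2.5
E[Y] = 2 * 2.5 - 1 = 4

4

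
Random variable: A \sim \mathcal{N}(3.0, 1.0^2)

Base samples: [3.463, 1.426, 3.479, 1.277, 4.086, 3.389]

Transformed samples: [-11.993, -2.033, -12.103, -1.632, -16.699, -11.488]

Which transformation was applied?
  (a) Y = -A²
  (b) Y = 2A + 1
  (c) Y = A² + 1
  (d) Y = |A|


Checking option (a) Y = -A²:
  A = 3.463 -> Y = -11.993 ✓
  A = 1.426 -> Y = -2.033 ✓
  A = 3.479 -> Y = -12.103 ✓
All samples match this transformation.

(a) -A²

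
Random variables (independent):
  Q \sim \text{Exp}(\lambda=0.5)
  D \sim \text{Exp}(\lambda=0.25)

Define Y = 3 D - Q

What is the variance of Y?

For independent RVs: Var(aX + bY) = a²Var(X) + b²Var(Y)
Var(Q) = 4
Var(D) = 16
Var(Y) = (-1)²*4 + 3²*16
= 1*4 + 9*16 = 148

148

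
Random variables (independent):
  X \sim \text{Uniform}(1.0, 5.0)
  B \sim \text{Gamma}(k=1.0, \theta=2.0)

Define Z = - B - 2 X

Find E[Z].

E[Z] = -2*E[X] - 1*E[B]
E[X] = 3
E[B] = 2
E[Z] = -2*3 - 1*2 = -8

-8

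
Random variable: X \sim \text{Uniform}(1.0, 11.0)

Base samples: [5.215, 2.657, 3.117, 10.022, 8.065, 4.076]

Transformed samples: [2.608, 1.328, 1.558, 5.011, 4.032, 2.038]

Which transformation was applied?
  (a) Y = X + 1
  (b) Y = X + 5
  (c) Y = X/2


Checking option (c) Y = X/2:
  X = 5.215 -> Y = 2.608 ✓
  X = 2.657 -> Y = 1.328 ✓
  X = 3.117 -> Y = 1.558 ✓
All samples match this transformation.

(c) X/2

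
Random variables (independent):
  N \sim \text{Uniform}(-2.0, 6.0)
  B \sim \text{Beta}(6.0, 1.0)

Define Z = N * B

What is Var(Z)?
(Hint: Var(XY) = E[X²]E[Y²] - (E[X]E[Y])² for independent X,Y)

Var(XY) = E[X²]E[Y²] - (E[X]E[Y])²
E[N] = 2, Var(N) = 5.3333333
E[B] = 0.85714286, Var(B) = 0.015306122
E[N²] = 5.3333333 + 2² = 9.3333333
E[B²] = 0.015306122 + 0.85714286² = 0.75
Var(Z) = 9.3333333*0.75 - (2*0.85714286)²
= 7 - 2.9387755 = 4.0612245

4.0612245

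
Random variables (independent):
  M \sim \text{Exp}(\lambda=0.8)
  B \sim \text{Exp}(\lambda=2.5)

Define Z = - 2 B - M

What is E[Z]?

E[Z] = -1*E[M] - 2*E[B]
E[M] = 1.25
E[B] = 0.4
E[Z] = -1*1.25 - 2*0.4 = -2.05

-2.05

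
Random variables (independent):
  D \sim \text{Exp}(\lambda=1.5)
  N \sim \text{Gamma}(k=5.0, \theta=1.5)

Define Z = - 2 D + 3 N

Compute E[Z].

E[Z] = -2*E[D] + 3*E[N]
E[D] = 0.66666667
E[N] = 7.5
E[Z] = -2*0.66666667 + 3*7.5 = 21.166667

21.166667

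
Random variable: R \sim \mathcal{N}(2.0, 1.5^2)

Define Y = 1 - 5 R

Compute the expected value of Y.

For Y = -5R + 1:
E[Y] = -5 * E[R] + 1
E[R] = 2.0 = 2
E[Y] = -5 * 2 + 1 = -9

-9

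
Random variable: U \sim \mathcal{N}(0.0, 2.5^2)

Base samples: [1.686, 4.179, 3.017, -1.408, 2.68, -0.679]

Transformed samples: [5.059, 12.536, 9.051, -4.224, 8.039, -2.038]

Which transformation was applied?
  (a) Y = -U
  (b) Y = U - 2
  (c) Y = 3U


Checking option (c) Y = 3U:
  U = 1.686 -> Y = 5.059 ✓
  U = 4.179 -> Y = 12.536 ✓
  U = 3.017 -> Y = 9.051 ✓
All samples match this transformation.

(c) 3U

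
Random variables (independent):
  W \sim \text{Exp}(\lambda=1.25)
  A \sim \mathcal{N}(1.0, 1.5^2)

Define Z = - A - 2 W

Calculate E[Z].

E[Z] = -2*E[W] - 1*E[A]
E[W] = 0.8
E[A] = 1
E[Z] = -2*0.8 - 1*1 = -2.6

-2.6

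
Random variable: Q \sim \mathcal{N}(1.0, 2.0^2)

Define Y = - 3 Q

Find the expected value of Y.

For Y = -3Q:
E[Y] = -3 * E[Q]
E[Q] = 1.0 = 1
E[Y] = -3 * 1 = -3

-3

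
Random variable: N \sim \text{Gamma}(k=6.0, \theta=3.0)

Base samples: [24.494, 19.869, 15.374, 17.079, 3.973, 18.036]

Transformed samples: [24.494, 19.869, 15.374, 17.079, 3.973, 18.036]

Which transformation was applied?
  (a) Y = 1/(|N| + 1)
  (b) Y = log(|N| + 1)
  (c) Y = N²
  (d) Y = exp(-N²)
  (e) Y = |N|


Checking option (e) Y = |N|:
  N = 24.494 -> Y = 24.494 ✓
  N = 19.869 -> Y = 19.869 ✓
  N = 15.374 -> Y = 15.374 ✓
All samples match this transformation.

(e) |N|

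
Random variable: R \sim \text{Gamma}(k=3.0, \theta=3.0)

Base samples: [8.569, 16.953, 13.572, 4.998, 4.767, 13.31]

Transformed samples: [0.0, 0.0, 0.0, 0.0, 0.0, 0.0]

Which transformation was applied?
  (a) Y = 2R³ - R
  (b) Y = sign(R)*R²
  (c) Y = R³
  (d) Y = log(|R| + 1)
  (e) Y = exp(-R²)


Checking option (e) Y = exp(-R²):
  R = 8.569 -> Y = 0.0 ✓
  R = 16.953 -> Y = 0.0 ✓
  R = 13.572 -> Y = 0.0 ✓
All samples match this transformation.

(e) exp(-R²)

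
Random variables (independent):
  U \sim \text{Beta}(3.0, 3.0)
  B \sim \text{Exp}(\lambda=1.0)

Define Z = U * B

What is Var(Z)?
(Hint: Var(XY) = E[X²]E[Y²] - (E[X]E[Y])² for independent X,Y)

Var(XY) = E[X²]E[Y²] - (E[X]E[Y])²
E[U] = 0.5, Var(U) = 0.035714286
E[B] = 1, Var(B) = 1
E[U²] = 0.035714286 + 0.5² = 0.28571429
E[B²] = 1 + 1² = 2
Var(Z) = 0.28571429*2 - (0.5*1)²
= 0.57142857 - 0.25 = 0.32142857

0.32142857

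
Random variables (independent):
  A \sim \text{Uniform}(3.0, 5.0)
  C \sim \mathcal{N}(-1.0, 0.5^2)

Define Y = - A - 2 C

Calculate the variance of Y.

For independent RVs: Var(aX + bY) = a²Var(X) + b²Var(Y)
Var(A) = 0.33333333
Var(C) = 0.25
Var(Y) = (-1)²*0.33333333 + (-2)²*0.25
= 1*0.33333333 + 4*0.25 = 1.3333333

1.3333333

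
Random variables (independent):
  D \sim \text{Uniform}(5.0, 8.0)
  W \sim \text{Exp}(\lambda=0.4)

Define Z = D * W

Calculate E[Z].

For independent RVs: E[XY] = E[X]*E[Y]
E[D] = 6.5
E[W] = 2.5
E[Z] = 6.5 * 2.5 = 16.25

16.25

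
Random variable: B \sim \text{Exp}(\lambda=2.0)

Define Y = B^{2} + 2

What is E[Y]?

E[Y] = 1*E[B²] + 2
E[B] = 0.5
E[B²] = Var(B) + (E[B])² = 0.25 + 0.25 = 0.5
E[Y] = 1*0.5 + 2 = 2.5

2.5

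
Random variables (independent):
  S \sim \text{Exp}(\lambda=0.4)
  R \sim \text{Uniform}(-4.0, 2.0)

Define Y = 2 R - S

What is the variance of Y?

For independent RVs: Var(aX + bY) = a²Var(X) + b²Var(Y)
Var(S) = 6.25
Var(R) = 3
Var(Y) = (-1)²*6.25 + 2²*3
= 1*6.25 + 4*3 = 18.25

18.25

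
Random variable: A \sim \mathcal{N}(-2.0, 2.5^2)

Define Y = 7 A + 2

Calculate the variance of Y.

For Y = aA + b: Var(Y) = a² * Var(A)
Var(A) = 2.5^2 = 6.25
Var(Y) = 7² * 6.25 = 49 * 6.25 = 306.25

306.25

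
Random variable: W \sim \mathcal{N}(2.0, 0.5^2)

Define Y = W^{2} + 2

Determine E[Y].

E[Y] = 1*E[W²] + 2
E[W] = 2
E[W²] = Var(W) + (E[W])² = 0.25 + 4 = 4.25
E[Y] = 1*4.25 + 2 = 6.25

6.25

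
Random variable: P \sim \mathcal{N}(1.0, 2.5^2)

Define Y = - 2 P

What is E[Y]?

For Y = -2P:
E[Y] = -2 * E[P]
E[P] = 1.0 = 1
E[Y] = -2 * 1 = -2

-2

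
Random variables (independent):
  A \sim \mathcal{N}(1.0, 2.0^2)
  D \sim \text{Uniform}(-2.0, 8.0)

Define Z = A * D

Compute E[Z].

For independent RVs: E[XY] = E[X]*E[Y]
E[A] = 1
E[D] = 3
E[Z] = 1 * 3 = 3

3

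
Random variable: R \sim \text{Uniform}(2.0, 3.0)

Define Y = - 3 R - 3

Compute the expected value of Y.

For Y = -3R - 3:
E[Y] = -3 * E[R] - 3
E[R] = (2 + 3)/2 = 2.5
E[Y] = -3 * 2.5 - 3 = -10.5

-10.5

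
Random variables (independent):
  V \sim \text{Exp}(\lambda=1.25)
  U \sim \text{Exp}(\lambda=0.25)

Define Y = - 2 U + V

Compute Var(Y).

For independent RVs: Var(aX + bY) = a²Var(X) + b²Var(Y)
Var(V) = 0.64
Var(U) = 16
Var(Y) = 1²*0.64 + (-2)²*16
= 1*0.64 + 4*16 = 64.64

64.64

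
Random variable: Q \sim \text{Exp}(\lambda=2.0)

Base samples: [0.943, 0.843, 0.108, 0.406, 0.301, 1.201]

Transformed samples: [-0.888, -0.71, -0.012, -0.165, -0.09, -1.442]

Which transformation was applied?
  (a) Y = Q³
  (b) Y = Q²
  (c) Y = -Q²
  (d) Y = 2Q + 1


Checking option (c) Y = -Q²:
  Q = 0.943 -> Y = -0.888 ✓
  Q = 0.843 -> Y = -0.71 ✓
  Q = 0.108 -> Y = -0.012 ✓
All samples match this transformation.

(c) -Q²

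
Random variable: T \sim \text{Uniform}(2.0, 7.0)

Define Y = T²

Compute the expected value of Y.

Using E[X²] = Var(X) + (E[X])²:
E[T] = 4.5
Var(T) = (7 - 2)^2/12 = 2.0833333
E[T²] = 2.0833333 + 4.5² = 2.0833333 + 20.25 = 22.333333

22.333333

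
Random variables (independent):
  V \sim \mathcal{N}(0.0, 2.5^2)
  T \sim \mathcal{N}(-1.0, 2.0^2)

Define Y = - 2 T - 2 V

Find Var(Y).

For independent RVs: Var(aX + bY) = a²Var(X) + b²Var(Y)
Var(V) = 6.25
Var(T) = 4
Var(Y) = (-2)²*6.25 + (-2)²*4
= 4*6.25 + 4*4 = 41

41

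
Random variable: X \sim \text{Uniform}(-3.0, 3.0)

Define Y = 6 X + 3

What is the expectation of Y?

For Y = 6X + 3:
E[Y] = 6 * E[X] + 3
E[X] = (-3 + 3)/2 = 0
E[Y] = 6 * 0 + 3 = 3

3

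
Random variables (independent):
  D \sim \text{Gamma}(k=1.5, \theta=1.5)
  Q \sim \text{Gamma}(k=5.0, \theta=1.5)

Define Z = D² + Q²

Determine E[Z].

E[Z] = E[D²] + E[Q²]
E[D²] = Var(D) + E[D]² = 3.375 + 5.0625 = 8.4375
E[Q²] = Var(Q) + E[Q]² = 11.25 + 56.25 = 67.5
E[Z] = 8.4375 + 67.5 = 75.9375

75.9375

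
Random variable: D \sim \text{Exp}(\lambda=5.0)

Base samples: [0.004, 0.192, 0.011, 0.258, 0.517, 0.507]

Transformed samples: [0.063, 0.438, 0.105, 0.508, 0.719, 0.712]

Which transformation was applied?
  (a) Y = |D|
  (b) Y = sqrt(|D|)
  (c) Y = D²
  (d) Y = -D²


Checking option (b) Y = sqrt(|D|):
  D = 0.004 -> Y = 0.063 ✓
  D = 0.192 -> Y = 0.438 ✓
  D = 0.011 -> Y = 0.105 ✓
All samples match this transformation.

(b) sqrt(|D|)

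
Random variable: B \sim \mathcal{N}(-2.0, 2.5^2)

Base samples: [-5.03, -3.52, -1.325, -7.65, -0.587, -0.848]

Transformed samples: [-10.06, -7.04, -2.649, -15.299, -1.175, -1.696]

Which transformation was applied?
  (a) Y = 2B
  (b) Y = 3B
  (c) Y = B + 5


Checking option (a) Y = 2B:
  B = -5.03 -> Y = -10.06 ✓
  B = -3.52 -> Y = -7.04 ✓
  B = -1.325 -> Y = -2.649 ✓
All samples match this transformation.

(a) 2B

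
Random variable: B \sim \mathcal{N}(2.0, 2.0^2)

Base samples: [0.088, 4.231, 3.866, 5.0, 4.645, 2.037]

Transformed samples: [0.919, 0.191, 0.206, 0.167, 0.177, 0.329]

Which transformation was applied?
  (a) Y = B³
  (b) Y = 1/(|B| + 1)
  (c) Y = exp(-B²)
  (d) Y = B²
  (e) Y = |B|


Checking option (b) Y = 1/(|B| + 1):
  B = 0.088 -> Y = 0.919 ✓
  B = 4.231 -> Y = 0.191 ✓
  B = 3.866 -> Y = 0.206 ✓
All samples match this transformation.

(b) 1/(|B| + 1)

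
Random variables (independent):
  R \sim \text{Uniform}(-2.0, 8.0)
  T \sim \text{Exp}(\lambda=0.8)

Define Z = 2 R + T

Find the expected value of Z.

E[Z] = 2*E[R] + 1*E[T]
E[R] = 3
E[T] = 1.25
E[Z] = 2*3 + 1*1.25 = 7.25

7.25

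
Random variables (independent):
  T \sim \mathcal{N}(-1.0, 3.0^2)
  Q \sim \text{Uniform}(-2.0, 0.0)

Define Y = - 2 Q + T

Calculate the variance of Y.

For independent RVs: Var(aX + bY) = a²Var(X) + b²Var(Y)
Var(T) = 9
Var(Q) = 0.33333333
Var(Y) = 1²*9 + (-2)²*0.33333333
= 1*9 + 4*0.33333333 = 10.333333

10.333333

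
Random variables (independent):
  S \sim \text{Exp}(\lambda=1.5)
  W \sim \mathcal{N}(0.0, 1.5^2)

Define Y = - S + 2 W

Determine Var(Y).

For independent RVs: Var(aX + bY) = a²Var(X) + b²Var(Y)
Var(S) = 0.44444444
Var(W) = 2.25
Var(Y) = (-1)²*0.44444444 + 2²*2.25
= 1*0.44444444 + 4*2.25 = 9.4444444

9.4444444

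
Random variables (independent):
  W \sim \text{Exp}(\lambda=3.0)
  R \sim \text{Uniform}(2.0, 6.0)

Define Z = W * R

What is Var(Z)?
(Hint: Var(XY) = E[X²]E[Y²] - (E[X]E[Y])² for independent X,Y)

Var(XY) = E[X²]E[Y²] - (E[X]E[Y])²
E[W] = 0.33333333, Var(W) = 0.11111111
E[R] = 4, Var(R) = 1.3333333
E[W²] = 0.11111111 + 0.33333333² = 0.22222222
E[R²] = 1.3333333 + 4² = 17.333333
Var(Z) = 0.22222222*17.333333 - (0.33333333*4)²
= 3.8518519 - 1.7777778 = 2.0740741

2.0740741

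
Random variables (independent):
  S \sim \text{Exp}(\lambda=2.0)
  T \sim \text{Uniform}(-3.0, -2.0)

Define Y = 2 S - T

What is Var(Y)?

For independent RVs: Var(aX + bY) = a²Var(X) + b²Var(Y)
Var(S) = 0.25
Var(T) = 0.083333333
Var(Y) = 2²*0.25 + (-1)²*0.083333333
= 4*0.25 + 1*0.083333333 = 1.0833333

1.0833333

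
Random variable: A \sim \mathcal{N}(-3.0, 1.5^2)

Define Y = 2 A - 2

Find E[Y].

For Y = 2A - 2:
E[Y] = 2 * E[A] - 2
E[A] = -3.0 = -3
E[Y] = 2 * (-3) - 2 = -8

-8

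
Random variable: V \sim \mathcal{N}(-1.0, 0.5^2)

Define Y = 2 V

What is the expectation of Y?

For Y = 2V:
E[Y] = 2 * E[V]
E[V] = -1.0 = -1
E[Y] = 2 * (-1) = -2

-2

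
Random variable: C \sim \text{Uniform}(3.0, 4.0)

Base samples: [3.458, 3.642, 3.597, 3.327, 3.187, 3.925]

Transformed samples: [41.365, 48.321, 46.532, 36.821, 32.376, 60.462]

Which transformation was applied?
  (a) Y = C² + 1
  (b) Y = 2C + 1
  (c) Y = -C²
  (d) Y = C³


Checking option (d) Y = C³:
  C = 3.458 -> Y = 41.365 ✓
  C = 3.642 -> Y = 48.321 ✓
  C = 3.597 -> Y = 46.532 ✓
All samples match this transformation.

(d) C³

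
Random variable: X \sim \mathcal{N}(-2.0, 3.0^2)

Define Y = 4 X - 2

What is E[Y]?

For Y = 4X - 2:
E[Y] = 4 * E[X] - 2
E[X] = -2.0 = -2
E[Y] = 4 * (-2) - 2 = -10

-10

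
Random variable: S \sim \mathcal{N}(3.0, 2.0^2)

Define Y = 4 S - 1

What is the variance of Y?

For Y = aS + b: Var(Y) = a² * Var(S)
Var(S) = 2.0^2 = 4
Var(Y) = 4² * 4 = 16 * 4 = 64

64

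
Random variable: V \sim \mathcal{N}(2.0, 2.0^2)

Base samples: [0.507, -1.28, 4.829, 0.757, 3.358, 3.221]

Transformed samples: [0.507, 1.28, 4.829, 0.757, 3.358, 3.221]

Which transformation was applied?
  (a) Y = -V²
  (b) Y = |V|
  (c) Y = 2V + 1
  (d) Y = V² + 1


Checking option (b) Y = |V|:
  V = 0.507 -> Y = 0.507 ✓
  V = -1.28 -> Y = 1.28 ✓
  V = 4.829 -> Y = 4.829 ✓
All samples match this transformation.

(b) |V|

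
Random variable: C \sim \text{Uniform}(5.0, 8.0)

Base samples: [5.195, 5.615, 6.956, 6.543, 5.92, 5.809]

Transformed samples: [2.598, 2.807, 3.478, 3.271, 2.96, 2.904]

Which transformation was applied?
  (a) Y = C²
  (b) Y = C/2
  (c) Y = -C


Checking option (b) Y = C/2:
  C = 5.195 -> Y = 2.598 ✓
  C = 5.615 -> Y = 2.807 ✓
  C = 6.956 -> Y = 3.478 ✓
All samples match this transformation.

(b) C/2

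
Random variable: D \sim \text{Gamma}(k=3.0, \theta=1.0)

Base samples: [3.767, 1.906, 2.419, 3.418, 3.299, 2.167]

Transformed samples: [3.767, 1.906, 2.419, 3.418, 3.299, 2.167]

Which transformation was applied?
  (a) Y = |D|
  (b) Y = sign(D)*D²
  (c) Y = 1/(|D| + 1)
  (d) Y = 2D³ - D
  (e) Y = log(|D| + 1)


Checking option (a) Y = |D|:
  D = 3.767 -> Y = 3.767 ✓
  D = 1.906 -> Y = 1.906 ✓
  D = 2.419 -> Y = 2.419 ✓
All samples match this transformation.

(a) |D|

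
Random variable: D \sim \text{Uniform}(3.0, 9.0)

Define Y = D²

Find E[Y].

E[D²] = Var(D) + (E[D])² = 3 + 36 = 39

39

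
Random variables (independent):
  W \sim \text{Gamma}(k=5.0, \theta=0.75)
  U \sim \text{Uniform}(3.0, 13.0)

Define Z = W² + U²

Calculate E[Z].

E[Z] = E[W²] + E[U²]
E[W²] = Var(W) + E[W]² = 2.8125 + 14.0625 = 16.875
E[U²] = Var(U) + E[U]² = 8.3333333 + 64 = 72.333333
E[Z] = 16.875 + 72.333333 = 89.208333

89.208333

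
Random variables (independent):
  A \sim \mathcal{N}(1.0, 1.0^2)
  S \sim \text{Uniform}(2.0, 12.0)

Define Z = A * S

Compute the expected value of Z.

For independent RVs: E[XY] = E[X]*E[Y]
E[A] = 1
E[S] = 7
E[Z] = 1 * 7 = 7

7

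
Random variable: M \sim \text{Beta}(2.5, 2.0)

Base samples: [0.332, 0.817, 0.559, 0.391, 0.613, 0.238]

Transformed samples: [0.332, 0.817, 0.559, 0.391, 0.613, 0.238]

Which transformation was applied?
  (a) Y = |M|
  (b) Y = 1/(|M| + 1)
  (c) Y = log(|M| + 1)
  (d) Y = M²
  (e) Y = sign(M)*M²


Checking option (a) Y = |M|:
  M = 0.332 -> Y = 0.332 ✓
  M = 0.817 -> Y = 0.817 ✓
  M = 0.559 -> Y = 0.559 ✓
All samples match this transformation.

(a) |M|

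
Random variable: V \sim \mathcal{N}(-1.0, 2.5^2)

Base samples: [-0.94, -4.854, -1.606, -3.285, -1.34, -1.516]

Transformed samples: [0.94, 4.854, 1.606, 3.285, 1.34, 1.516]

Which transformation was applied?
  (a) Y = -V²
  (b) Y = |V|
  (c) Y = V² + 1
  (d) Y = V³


Checking option (b) Y = |V|:
  V = -0.94 -> Y = 0.94 ✓
  V = -4.854 -> Y = 4.854 ✓
  V = -1.606 -> Y = 1.606 ✓
All samples match this transformation.

(b) |V|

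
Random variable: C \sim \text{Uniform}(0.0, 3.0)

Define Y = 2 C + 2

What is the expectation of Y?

For Y = 2C + 2:
E[Y] = 2 * E[C] + 2
E[C] = (0 + 3)/2 = 1.5
E[Y] = 2 * 1.5 + 2 = 5

5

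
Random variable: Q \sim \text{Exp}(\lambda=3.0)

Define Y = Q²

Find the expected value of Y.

E[Q²] = Var(Q) + (E[Q])² = 0.11111111 + 0.11111111 = 0.22222222

0.22222222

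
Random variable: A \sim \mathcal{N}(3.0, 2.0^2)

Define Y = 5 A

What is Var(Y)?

For Y = aA + b: Var(Y) = a² * Var(A)
Var(A) = 2.0^2 = 4
Var(Y) = 5² * 4 = 25 * 4 = 100

100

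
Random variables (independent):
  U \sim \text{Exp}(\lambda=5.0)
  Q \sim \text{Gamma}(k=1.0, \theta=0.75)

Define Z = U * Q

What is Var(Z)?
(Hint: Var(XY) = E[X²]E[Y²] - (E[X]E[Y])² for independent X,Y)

Var(XY) = E[X²]E[Y²] - (E[X]E[Y])²
E[U] = 0.2, Var(U) = 0.04
E[Q] = 0.75, Var(Q) = 0.5625
E[U²] = 0.04 + 0.2² = 0.08
E[Q²] = 0.5625 + 0.75² = 1.125
Var(Z) = 0.08*1.125 - (0.2*0.75)²
= 0.09 - 0.0225 = 0.0675

0.0675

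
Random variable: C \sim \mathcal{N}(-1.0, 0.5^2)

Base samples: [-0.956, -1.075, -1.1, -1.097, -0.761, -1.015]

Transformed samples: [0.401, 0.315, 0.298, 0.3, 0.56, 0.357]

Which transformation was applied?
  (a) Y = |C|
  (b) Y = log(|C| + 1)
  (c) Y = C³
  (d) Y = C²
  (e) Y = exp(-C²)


Checking option (e) Y = exp(-C²):
  C = -0.956 -> Y = 0.401 ✓
  C = -1.075 -> Y = 0.315 ✓
  C = -1.1 -> Y = 0.298 ✓
All samples match this transformation.

(e) exp(-C²)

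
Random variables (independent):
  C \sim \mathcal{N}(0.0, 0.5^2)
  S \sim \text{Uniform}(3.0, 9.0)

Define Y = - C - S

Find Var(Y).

For independent RVs: Var(aX + bY) = a²Var(X) + b²Var(Y)
Var(C) = 0.25
Var(S) = 3
Var(Y) = (-1)²*0.25 + (-1)²*3
= 1*0.25 + 1*3 = 3.25

3.25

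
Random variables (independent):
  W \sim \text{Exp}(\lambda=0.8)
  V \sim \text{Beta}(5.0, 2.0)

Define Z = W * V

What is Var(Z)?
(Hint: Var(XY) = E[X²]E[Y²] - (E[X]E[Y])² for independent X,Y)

Var(XY) = E[X²]E[Y²] - (E[X]E[Y])²
E[W] = 1.25, Var(W) = 1.5625
E[V] = 0.71428571, Var(V) = 0.025510204
E[W²] = 1.5625 + 1.25² = 3.125
E[V²] = 0.025510204 + 0.71428571² = 0.53571429
Var(Z) = 3.125*0.53571429 - (1.25*0.71428571)²
= 1.6741071 - 0.79719388 = 0.87691327

0.87691327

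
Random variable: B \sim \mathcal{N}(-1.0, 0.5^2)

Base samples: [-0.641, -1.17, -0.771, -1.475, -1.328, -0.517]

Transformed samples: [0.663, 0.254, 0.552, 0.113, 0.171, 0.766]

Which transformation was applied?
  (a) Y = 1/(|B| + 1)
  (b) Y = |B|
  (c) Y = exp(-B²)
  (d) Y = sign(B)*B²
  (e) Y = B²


Checking option (c) Y = exp(-B²):
  B = -0.641 -> Y = 0.663 ✓
  B = -1.17 -> Y = 0.254 ✓
  B = -0.771 -> Y = 0.552 ✓
All samples match this transformation.

(c) exp(-B²)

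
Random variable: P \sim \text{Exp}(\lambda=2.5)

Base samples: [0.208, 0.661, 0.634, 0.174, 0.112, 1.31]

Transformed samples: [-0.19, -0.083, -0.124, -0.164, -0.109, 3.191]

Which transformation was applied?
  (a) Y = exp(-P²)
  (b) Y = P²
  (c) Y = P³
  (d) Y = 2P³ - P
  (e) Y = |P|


Checking option (d) Y = 2P³ - P:
  P = 0.208 -> Y = -0.19 ✓
  P = 0.661 -> Y = -0.083 ✓
  P = 0.634 -> Y = -0.124 ✓
All samples match this transformation.

(d) 2P³ - P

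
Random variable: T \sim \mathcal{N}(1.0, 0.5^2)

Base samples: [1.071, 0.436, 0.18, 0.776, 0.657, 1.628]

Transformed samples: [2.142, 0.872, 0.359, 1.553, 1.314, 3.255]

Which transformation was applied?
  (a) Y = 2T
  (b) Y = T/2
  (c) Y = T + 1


Checking option (a) Y = 2T:
  T = 1.071 -> Y = 2.142 ✓
  T = 0.436 -> Y = 0.872 ✓
  T = 0.18 -> Y = 0.359 ✓
All samples match this transformation.

(a) 2T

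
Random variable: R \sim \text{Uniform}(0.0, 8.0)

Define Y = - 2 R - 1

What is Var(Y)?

For Y = aR + b: Var(Y) = a² * Var(R)
Var(R) = (8 - 0)^2/12 = 5.3333333
Var(Y) = (-2)² * 5.3333333 = 4 * 5.3333333 = 21.333333

21.333333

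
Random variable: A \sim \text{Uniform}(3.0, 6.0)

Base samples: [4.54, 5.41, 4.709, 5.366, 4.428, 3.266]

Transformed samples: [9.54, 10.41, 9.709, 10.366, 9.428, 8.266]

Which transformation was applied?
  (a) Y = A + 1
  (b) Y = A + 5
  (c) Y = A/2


Checking option (b) Y = A + 5:
  A = 4.54 -> Y = 9.54 ✓
  A = 5.41 -> Y = 10.41 ✓
  A = 4.709 -> Y = 9.709 ✓
All samples match this transformation.

(b) A + 5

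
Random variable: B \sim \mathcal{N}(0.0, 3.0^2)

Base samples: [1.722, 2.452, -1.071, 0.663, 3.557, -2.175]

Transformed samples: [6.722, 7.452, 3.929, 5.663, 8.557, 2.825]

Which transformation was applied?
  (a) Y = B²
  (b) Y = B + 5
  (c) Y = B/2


Checking option (b) Y = B + 5:
  B = 1.722 -> Y = 6.722 ✓
  B = 2.452 -> Y = 7.452 ✓
  B = -1.071 -> Y = 3.929 ✓
All samples match this transformation.

(b) B + 5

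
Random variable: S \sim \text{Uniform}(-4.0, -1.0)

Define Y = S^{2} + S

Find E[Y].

E[Y] = 1*E[S²] + 1*E[S]
E[S] = -2.5
E[S²] = Var(S) + (E[S])² = 0.75 + 6.25 = 7
E[Y] = 1*7 + 1*(-2.5) = 4.5

4.5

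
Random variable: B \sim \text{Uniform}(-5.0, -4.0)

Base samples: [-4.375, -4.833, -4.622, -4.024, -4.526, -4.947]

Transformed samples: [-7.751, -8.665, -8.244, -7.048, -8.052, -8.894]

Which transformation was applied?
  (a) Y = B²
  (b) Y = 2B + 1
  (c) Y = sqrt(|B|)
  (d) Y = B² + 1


Checking option (b) Y = 2B + 1:
  B = -4.375 -> Y = -7.751 ✓
  B = -4.833 -> Y = -8.665 ✓
  B = -4.622 -> Y = -8.244 ✓
All samples match this transformation.

(b) 2B + 1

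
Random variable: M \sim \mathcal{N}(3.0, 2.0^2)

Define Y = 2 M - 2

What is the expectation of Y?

For Y = 2M - 2:
E[Y] = 2 * E[M] - 2
E[M] = 3.0 = 3
E[Y] = 2 * 3 - 2 = 4

4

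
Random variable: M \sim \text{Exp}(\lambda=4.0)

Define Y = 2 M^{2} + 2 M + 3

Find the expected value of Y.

E[Y] = 2*E[M²] + 2*E[M] + 3
E[M] = 0.25
E[M²] = Var(M) + (E[M])² = 0.0625 + 0.0625 = 0.125
E[Y] = 2*0.125 + 2*0.25 + 3 = 3.75

3.75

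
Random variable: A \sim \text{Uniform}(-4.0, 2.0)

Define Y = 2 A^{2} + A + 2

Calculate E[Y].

E[Y] = 2*E[A²] + 1*E[A] + 2
E[A] = -1
E[A²] = Var(A) + (E[A])² = 3 + 1 = 4
E[Y] = 2*4 + 1*(-1) + 2 = 9

9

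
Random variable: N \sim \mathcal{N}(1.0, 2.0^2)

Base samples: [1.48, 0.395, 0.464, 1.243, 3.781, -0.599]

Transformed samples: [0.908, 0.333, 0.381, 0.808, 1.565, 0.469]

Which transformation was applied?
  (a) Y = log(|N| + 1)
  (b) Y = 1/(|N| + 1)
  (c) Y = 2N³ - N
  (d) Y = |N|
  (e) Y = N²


Checking option (a) Y = log(|N| + 1):
  N = 1.48 -> Y = 0.908 ✓
  N = 0.395 -> Y = 0.333 ✓
  N = 0.464 -> Y = 0.381 ✓
All samples match this transformation.

(a) log(|N| + 1)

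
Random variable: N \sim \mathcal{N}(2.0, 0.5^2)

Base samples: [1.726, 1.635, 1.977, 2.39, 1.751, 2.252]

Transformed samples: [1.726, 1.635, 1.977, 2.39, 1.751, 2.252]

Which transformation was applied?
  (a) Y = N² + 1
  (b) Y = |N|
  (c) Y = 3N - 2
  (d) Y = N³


Checking option (b) Y = |N|:
  N = 1.726 -> Y = 1.726 ✓
  N = 1.635 -> Y = 1.635 ✓
  N = 1.977 -> Y = 1.977 ✓
All samples match this transformation.

(b) |N|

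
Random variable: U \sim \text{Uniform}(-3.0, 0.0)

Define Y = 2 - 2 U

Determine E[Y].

For Y = -2U + 2:
E[Y] = -2 * E[U] + 2
E[U] = (-3 + 0)/2 = -1.5
E[Y] = -2 * (-1.5) + 2 = 5

5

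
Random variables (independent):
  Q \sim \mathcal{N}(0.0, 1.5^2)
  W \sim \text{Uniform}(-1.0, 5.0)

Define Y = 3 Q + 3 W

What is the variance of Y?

For independent RVs: Var(aX + bY) = a²Var(X) + b²Var(Y)
Var(Q) = 2.25
Var(W) = 3
Var(Y) = 3²*2.25 + 3²*3
= 9*2.25 + 9*3 = 47.25

47.25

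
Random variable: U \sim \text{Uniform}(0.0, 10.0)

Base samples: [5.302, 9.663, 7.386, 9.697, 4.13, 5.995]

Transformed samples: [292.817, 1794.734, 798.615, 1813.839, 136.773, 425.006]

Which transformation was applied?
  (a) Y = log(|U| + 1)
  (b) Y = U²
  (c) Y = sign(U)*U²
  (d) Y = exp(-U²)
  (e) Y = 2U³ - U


Checking option (e) Y = 2U³ - U:
  U = 5.302 -> Y = 292.817 ✓
  U = 9.663 -> Y = 1794.734 ✓
  U = 7.386 -> Y = 798.615 ✓
All samples match this transformation.

(e) 2U³ - U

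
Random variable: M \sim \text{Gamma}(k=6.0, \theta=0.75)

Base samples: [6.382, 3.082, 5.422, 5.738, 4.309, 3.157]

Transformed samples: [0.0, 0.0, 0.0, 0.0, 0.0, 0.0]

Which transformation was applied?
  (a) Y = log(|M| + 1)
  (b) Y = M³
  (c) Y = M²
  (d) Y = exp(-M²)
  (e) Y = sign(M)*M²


Checking option (d) Y = exp(-M²):
  M = 6.382 -> Y = 0.0 ✓
  M = 3.082 -> Y = 0.0 ✓
  M = 5.422 -> Y = 0.0 ✓
All samples match this transformation.

(d) exp(-M²)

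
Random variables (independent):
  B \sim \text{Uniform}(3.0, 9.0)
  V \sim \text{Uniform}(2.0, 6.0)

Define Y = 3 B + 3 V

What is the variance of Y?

For independent RVs: Var(aX + bY) = a²Var(X) + b²Var(Y)
Var(B) = 3
Var(V) = 1.3333333
Var(Y) = 3²*3 + 3²*1.3333333
= 9*3 + 9*1.3333333 = 39

39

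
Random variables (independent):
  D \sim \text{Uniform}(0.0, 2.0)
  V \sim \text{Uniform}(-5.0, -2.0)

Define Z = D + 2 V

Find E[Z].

E[Z] = 1*E[D] + 2*E[V]
E[D] = 1
E[V] = -3.5
E[Z] = 1*1 + 2*(-3.5) = -6

-6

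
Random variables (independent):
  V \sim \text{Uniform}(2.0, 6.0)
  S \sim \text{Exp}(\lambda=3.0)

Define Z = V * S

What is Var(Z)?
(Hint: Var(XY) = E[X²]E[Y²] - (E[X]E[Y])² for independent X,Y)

Var(XY) = E[X²]E[Y²] - (E[X]E[Y])²
E[V] = 4, Var(V) = 1.3333333
E[S] = 0.33333333, Var(S) = 0.11111111
E[V²] = 1.3333333 + 4² = 17.333333
E[S²] = 0.11111111 + 0.33333333² = 0.22222222
Var(Z) = 17.333333*0.22222222 - (4*0.33333333)²
= 3.8518519 - 1.7777778 = 2.0740741

2.0740741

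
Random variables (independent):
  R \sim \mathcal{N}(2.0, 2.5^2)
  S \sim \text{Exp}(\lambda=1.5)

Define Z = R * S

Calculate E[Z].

For independent RVs: E[XY] = E[X]*E[Y]
E[R] = 2
E[S] = 0.66666667
E[Z] = 2 * 0.66666667 = 1.3333333

1.3333333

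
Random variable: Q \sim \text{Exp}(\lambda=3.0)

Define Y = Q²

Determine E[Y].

Using E[X²] = Var(X) + (E[X])²:
E[Q] = 0.33333333
Var(Q) = 1/3.0^2 = 0.11111111
E[Q²] = 0.11111111 + 0.33333333² = 0.11111111 + 0.11111111 = 0.22222222

0.22222222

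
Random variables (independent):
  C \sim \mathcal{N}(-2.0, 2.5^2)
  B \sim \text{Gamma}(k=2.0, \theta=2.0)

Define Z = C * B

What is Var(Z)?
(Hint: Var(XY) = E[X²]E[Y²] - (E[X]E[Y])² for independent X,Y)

Var(XY) = E[X²]E[Y²] - (E[X]E[Y])²
E[C] = -2, Var(C) = 6.25
E[B] = 4, Var(B) = 8
E[C²] = 6.25 + (-2)² = 10.25
E[B²] = 8 + 4² = 24
Var(Z) = 10.25*24 - (-2*4)²
= 246 - 64 = 182

182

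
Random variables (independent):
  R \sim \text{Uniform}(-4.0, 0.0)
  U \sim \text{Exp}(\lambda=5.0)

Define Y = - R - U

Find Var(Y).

For independent RVs: Var(aX + bY) = a²Var(X) + b²Var(Y)
Var(R) = 1.3333333
Var(U) = 0.04
Var(Y) = (-1)²*1.3333333 + (-1)²*0.04
= 1*1.3333333 + 1*0.04 = 1.3733333

1.3733333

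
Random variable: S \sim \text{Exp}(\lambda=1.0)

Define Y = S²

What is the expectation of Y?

E[S²] = Var(S) + (E[S])² = 1 + 1 = 2

2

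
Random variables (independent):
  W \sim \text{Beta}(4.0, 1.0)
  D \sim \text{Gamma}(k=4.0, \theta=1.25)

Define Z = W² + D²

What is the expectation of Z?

E[Z] = E[W²] + E[D²]
E[W²] = Var(W) + E[W]² = 0.026666667 + 0.64 = 0.66666667
E[D²] = Var(D) + E[D]² = 6.25 + 25 = 31.25
E[Z] = 0.66666667 + 31.25 = 31.916667

31.916667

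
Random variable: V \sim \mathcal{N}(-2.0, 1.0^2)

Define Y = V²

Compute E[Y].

Using E[X²] = Var(X) + (E[X])²:
E[V] = -2
Var(V) = 1.0^2 = 1
E[V²] = 1 + (-2)² = 1 + 4 = 5

5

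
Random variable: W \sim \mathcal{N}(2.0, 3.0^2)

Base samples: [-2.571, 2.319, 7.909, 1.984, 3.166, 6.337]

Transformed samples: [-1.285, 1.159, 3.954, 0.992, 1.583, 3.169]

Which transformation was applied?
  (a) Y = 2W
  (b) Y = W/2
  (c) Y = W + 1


Checking option (b) Y = W/2:
  W = -2.571 -> Y = -1.285 ✓
  W = 2.319 -> Y = 1.159 ✓
  W = 7.909 -> Y = 3.954 ✓
All samples match this transformation.

(b) W/2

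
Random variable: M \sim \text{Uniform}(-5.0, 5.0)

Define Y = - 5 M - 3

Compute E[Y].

For Y = -5M - 3:
E[Y] = -5 * E[M] - 3
E[M] = (-5 + 5)/2 = 0
E[Y] = -5 * 0 - 3 = -3

-3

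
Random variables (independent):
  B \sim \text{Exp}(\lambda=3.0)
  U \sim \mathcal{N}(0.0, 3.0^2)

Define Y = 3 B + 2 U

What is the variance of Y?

For independent RVs: Var(aX + bY) = a²Var(X) + b²Var(Y)
Var(B) = 0.11111111
Var(U) = 9
Var(Y) = 3²*0.11111111 + 2²*9
= 9*0.11111111 + 4*9 = 37

37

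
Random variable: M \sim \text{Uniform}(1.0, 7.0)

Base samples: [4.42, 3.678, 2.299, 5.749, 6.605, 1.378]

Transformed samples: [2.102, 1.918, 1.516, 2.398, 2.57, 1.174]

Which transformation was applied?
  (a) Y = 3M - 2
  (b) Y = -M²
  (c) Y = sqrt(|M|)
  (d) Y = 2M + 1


Checking option (c) Y = sqrt(|M|):
  M = 4.42 -> Y = 2.102 ✓
  M = 3.678 -> Y = 1.918 ✓
  M = 2.299 -> Y = 1.516 ✓
All samples match this transformation.

(c) sqrt(|M|)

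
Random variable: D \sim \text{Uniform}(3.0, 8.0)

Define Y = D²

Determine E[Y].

E[D²] = Var(D) + (E[D])² = 2.0833333 + 30.25 = 32.333333

32.333333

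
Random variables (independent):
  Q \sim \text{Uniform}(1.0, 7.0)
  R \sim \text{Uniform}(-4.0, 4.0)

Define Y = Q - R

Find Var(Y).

For independent RVs: Var(aX + bY) = a²Var(X) + b²Var(Y)
Var(Q) = 3
Var(R) = 5.3333333
Var(Y) = 1²*3 + (-1)²*5.3333333
= 1*3 + 1*5.3333333 = 8.3333333

8.3333333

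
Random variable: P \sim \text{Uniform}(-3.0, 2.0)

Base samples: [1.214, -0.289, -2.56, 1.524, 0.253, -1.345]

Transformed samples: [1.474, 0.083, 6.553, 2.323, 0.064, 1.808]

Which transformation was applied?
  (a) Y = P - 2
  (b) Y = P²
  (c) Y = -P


Checking option (b) Y = P²:
  P = 1.214 -> Y = 1.474 ✓
  P = -0.289 -> Y = 0.083 ✓
  P = -2.56 -> Y = 6.553 ✓
All samples match this transformation.

(b) P²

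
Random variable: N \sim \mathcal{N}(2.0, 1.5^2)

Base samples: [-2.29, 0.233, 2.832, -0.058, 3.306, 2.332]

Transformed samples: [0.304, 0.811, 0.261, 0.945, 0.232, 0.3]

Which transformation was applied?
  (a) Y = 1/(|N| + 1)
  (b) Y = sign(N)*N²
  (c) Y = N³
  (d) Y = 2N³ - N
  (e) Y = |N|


Checking option (a) Y = 1/(|N| + 1):
  N = -2.29 -> Y = 0.304 ✓
  N = 0.233 -> Y = 0.811 ✓
  N = 2.832 -> Y = 0.261 ✓
All samples match this transformation.

(a) 1/(|N| + 1)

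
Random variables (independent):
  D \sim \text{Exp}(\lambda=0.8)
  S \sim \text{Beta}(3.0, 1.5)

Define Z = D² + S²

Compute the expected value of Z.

E[Z] = E[D²] + E[S²]
E[D²] = Var(D) + E[D]² = 1.5625 + 1.5625 = 3.125
E[S²] = Var(S) + E[S]² = 0.04040404 + 0.44444444 = 0.48484848
E[Z] = 3.125 + 0.48484848 = 3.6098485

3.6098485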